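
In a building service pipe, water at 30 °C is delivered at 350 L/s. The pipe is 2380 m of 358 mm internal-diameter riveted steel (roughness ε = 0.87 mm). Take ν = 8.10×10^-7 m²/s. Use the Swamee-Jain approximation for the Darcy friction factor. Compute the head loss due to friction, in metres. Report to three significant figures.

h_f ≈ 102 m

V = 4Q/(πD²) = 4·0.350/(π·0.358²) = 3.477 m/s
Re = VD/ν = 3.477·0.358/8.10×10^-7 = 1.54×10^6 → turbulent
ε/D = 0.87/358 = 0.00243
Swamee-Jain: f = 0.02484
h_f = f(L/D)V²/(2g) = 0.02484·(2380/0.358)·3.477²/(2·9.81) = 101.8 m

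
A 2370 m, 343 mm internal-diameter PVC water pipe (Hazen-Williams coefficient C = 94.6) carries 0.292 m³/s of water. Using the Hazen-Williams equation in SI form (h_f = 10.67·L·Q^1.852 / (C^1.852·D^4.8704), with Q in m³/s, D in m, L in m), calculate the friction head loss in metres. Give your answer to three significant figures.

h_f = 10.67·2370·0.292^1.852 / (94.6^1.852·0.343^4.8704) = 103.9 m

h_f ≈ 104 m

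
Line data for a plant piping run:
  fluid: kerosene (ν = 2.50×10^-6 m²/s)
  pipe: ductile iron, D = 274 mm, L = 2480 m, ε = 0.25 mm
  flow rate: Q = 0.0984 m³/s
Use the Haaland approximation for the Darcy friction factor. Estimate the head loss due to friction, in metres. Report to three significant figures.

V = 4Q/(πD²) = 4·0.0984/(π·0.274²) = 1.669 m/s
Re = VD/ν = 1.669·0.274/2.50×10^-6 = 1.83×10^5 → turbulent
ε/D = 0.25/274 = 9.12×10^-4
Haaland: f = 0.02067
h_f = f(L/D)V²/(2g) = 0.02067·(2480/0.274)·1.669²/(2·9.81) = 26.55 m

h_f ≈ 26.6 m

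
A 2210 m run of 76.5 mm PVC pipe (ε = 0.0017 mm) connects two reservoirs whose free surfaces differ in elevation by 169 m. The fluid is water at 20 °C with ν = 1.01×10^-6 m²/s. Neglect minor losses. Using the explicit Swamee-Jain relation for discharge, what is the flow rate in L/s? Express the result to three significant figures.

Swamee-Jain (Type II): Q = -0.965·√(gD⁵h_f/L)·ln[ε/(3.7D) + √(3.17ν²L/(gD³h_f))]
√(gD⁵h_f/L) = √(9.81·0.0765⁵·169/2210) = 0.001402
ε/(3.7D) = 6.01×10^-6; √(3.17ν²L/(gD³h_f)) = 9.81×10^-5
Q = -0.965·0.001402·ln(1.041×10^-4) = 0.01241 m³/s
Check: V = 2.70 m/s, Re = 2.04×10^5, f = 0.01567, h_f = 168 m ≈ 169 m ✓

Q ≈ 12.4 L/s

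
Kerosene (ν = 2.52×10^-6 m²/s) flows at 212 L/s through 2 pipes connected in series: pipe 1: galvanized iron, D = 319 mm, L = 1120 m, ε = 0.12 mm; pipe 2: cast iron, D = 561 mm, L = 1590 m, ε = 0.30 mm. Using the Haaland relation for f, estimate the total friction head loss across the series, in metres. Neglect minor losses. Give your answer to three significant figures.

H ≈ 23.6 m

Pipe 1: V = 2.653 m/s, Re = 3.36×10^5, ε/D = 3.76×10^-4, f = 0.01717, h_1 = f(L/D)V²/2g = 21.62 m
Pipe 2: V = 0.8577 m/s, Re = 1.91×10^5, ε/D = 5.35×10^-4, f = 0.01889, h_2 = f(L/D)V²/2g = 2.007 m
Series → Q common, losses add: H = Σh = 23.62 m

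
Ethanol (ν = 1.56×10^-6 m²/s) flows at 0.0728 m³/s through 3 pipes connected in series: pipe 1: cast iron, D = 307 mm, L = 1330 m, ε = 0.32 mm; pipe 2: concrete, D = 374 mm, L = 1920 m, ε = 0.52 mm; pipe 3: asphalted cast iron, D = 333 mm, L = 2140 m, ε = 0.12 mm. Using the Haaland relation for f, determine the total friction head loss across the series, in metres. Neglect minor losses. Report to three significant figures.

Pipe 1: V = 0.9835 m/s, Re = 1.94×10^5, ε/D = 0.00104, f = 0.02112, h_1 = f(L/D)V²/2g = 4.510 m
Pipe 2: V = 0.6627 m/s, Re = 1.59×10^5, ε/D = 0.00139, f = 0.02259, h_2 = f(L/D)V²/2g = 2.596 m
Pipe 3: V = 0.8359 m/s, Re = 1.78×10^5, ε/D = 3.60×10^-4, f = 0.01808, h_3 = f(L/D)V²/2g = 4.139 m
Series → Q common, losses add: H = Σh = 11.24 m

H ≈ 11.2 m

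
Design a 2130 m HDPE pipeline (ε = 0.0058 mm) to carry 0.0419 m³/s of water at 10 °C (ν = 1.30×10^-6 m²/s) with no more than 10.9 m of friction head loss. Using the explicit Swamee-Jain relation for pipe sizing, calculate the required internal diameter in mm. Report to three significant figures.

Swamee-Jain (Type III): D = 0.66·[ε^1.25·(LQ²/(gh_f))^4.75 + ν·Q^9.4·(L/(gh_f))^5.2]^0.04
LQ²/(gh_f) = 0.03497; L/(gh_f) = 19.92
Term 1 = ε^1.25·(…)^4.75 = 3.44×10^-14; Term 2 = ν·Q^9.4·(…)^5.2 = 8.30×10^-13
D = 0.66·(3.44×10^-14 + 8.30×10^-13)^0.04 = 0.2173 m = 217 mm
Check: V = 1.13 m/s, Re = 1.89×10^5, f = 0.01594, h_f = 10.2 m ≈ 10.9 m ✓

D ≈ 217 mm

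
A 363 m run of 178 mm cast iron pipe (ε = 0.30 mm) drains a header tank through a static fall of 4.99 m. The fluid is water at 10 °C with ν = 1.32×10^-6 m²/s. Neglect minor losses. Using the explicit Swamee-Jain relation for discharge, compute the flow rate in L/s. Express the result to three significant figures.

Q ≈ 35.6 L/s

Swamee-Jain (Type II): Q = -0.965·√(gD⁵h_f/L)·ln[ε/(3.7D) + √(3.17ν²L/(gD³h_f))]
√(gD⁵h_f/L) = √(9.81·0.178⁵·4.99/363) = 0.004909
ε/(3.7D) = 4.56×10^-4; √(3.17ν²L/(gD³h_f)) = 8.52×10^-5
Q = -0.965·0.004909·ln(5.407×10^-4) = 0.03563 m³/s
Check: V = 1.43 m/s, Re = 1.93×10^5, f = 0.02360, h_f = 5.03 m ≈ 4.99 m ✓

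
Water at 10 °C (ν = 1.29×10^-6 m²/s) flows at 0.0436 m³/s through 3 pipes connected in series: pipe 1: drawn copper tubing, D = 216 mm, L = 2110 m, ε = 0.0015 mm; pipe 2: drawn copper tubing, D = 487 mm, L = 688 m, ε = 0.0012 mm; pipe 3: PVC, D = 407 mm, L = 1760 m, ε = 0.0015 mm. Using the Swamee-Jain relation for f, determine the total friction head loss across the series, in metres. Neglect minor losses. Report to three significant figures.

H ≈ 11.5 m

Pipe 1: V = 1.190 m/s, Re = 1.99×10^5, ε/D = 6.94×10^-6, f = 0.01561, h_1 = f(L/D)V²/2g = 11.00 m
Pipe 2: V = 0.2341 m/s, Re = 8.84×10^4, ε/D = 2.46×10^-6, f = 0.01835, h_2 = f(L/D)V²/2g = 0.07238 m
Pipe 3: V = 0.3351 m/s, Re = 1.06×10^5, ε/D = 3.69×10^-6, f = 0.01768, h_3 = f(L/D)V²/2g = 0.4376 m
Series → Q common, losses add: H = Σh = 11.51 m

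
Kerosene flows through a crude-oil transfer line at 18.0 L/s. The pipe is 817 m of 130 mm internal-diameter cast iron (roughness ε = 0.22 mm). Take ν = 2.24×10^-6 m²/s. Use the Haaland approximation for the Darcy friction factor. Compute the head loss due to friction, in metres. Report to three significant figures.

h_f ≈ 14.5 m

V = 4Q/(πD²) = 4·0.0180/(π·0.130²) = 1.356 m/s
Re = VD/ν = 1.356·0.130/2.24×10^-6 = 7.87×10^4 → turbulent
ε/D = 0.22/130 = 0.00169
Haaland: f = 0.02454
h_f = f(L/D)V²/(2g) = 0.02454·(817/0.130)·1.356²/(2·9.81) = 14.45 m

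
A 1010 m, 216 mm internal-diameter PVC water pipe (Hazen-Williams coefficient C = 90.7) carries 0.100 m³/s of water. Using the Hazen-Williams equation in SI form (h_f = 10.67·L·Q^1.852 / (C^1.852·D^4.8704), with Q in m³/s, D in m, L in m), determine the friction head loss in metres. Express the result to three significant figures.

h_f = 10.67·1010·0.100^1.852 / (90.7^1.852·0.216^4.8704) = 62.59 m

h_f ≈ 62.6 m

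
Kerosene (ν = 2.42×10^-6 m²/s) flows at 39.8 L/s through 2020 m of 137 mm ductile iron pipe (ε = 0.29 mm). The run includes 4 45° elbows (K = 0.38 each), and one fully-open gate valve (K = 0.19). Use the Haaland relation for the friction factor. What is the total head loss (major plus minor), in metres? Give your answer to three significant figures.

H_L ≈ 137 m

V = 4Q/(πD²) = 2.700 m/s; V²/2g = 0.3715 m
Re = 1.53×10^5, ε/D = 0.00212 → f = 0.02480 (Haaland)
Major: h_f = f(L/D)·V²/2g = 0.02480·14745·0.3715 = 135.9 m
Minor: ΣK = 1.71; h_m = ΣK·V²/2g = 0.6353 m
Total H_L = 135.9 + 0.6353 = 136.5 m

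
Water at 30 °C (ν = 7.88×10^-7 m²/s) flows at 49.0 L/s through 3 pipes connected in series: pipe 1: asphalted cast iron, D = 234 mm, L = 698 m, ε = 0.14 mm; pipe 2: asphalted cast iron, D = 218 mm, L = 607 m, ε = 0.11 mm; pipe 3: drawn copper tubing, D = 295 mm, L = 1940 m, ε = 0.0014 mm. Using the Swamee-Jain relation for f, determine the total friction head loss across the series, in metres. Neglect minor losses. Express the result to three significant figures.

H ≈ 10.7 m

Pipe 1: V = 1.139 m/s, Re = 3.38×10^5, ε/D = 5.98×10^-4, f = 0.01873, h_1 = f(L/D)V²/2g = 3.698 m
Pipe 2: V = 1.313 m/s, Re = 3.63×10^5, ε/D = 5.05×10^-4, f = 0.01812, h_2 = f(L/D)V²/2g = 4.433 m
Pipe 3: V = 0.7169 m/s, Re = 2.68×10^5, ε/D = 4.75×10^-6, f = 0.01473, h_3 = f(L/D)V²/2g = 2.538 m
Series → Q common, losses add: H = Σh = 10.67 m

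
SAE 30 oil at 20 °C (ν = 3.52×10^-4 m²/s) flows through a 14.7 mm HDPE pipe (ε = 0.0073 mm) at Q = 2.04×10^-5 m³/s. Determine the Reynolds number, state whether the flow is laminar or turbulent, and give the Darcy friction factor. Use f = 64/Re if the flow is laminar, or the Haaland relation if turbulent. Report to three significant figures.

V = 4Q/(πD²) = 0.1202 m/s
Re = VD/ν = 0.1202·0.0147/3.52×10^-4 = 5.02
Re < 2300 → laminar → f = 64/Re = 12.75

Re ≈ 5.02; laminar; f = 64/Re ≈ 12.7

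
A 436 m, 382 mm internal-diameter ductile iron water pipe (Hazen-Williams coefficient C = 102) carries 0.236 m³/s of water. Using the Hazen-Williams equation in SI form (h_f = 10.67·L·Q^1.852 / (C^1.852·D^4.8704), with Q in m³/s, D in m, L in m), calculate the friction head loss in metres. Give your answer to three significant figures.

h_f ≈ 6.64 m

h_f = 10.67·436·0.236^1.852 / (102^1.852·0.382^4.8704) = 6.636 m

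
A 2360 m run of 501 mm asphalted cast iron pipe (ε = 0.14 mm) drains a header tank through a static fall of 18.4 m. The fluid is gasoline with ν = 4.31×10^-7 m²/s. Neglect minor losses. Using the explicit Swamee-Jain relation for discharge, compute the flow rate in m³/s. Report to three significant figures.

Q ≈ 0.445 m³/s

Swamee-Jain (Type II): Q = -0.965·√(gD⁵h_f/L)·ln[ε/(3.7D) + √(3.17ν²L/(gD³h_f))]
√(gD⁵h_f/L) = √(9.81·0.501⁵·18.4/2360) = 0.04913
ε/(3.7D) = 7.55×10^-5; √(3.17ν²L/(gD³h_f)) = 7.82×10^-6
Q = -0.965·0.04913·ln(8.335×10^-5) = 0.4453 m³/s
Check: V = 2.26 m/s, Re = 2.63×10^6, f = 0.01509, h_f = 18.5 m ≈ 18.4 m ✓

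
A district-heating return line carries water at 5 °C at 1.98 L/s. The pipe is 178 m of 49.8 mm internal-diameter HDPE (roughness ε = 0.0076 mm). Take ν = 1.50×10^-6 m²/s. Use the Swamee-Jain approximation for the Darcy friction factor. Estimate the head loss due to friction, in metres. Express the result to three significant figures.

h_f ≈ 4.37 m

V = 4Q/(πD²) = 4·0.00198/(π·0.0498²) = 1.017 m/s
Re = VD/ν = 1.017·0.0498/1.50×10^-6 = 3.37×10^4 → turbulent
ε/D = 0.0076/49.8 = 1.53×10^-4
Swamee-Jain: f = 0.02323
h_f = f(L/D)V²/(2g) = 0.02323·(178/0.0498)·1.017²/(2·9.81) = 4.372 m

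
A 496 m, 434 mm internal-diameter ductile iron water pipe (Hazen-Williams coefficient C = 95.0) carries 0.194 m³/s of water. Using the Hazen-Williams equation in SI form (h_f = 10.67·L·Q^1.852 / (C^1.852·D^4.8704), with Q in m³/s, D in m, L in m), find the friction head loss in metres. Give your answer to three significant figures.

h_f ≈ 3.22 m

h_f = 10.67·496·0.194^1.852 / (95.0^1.852·0.434^4.8704) = 3.217 m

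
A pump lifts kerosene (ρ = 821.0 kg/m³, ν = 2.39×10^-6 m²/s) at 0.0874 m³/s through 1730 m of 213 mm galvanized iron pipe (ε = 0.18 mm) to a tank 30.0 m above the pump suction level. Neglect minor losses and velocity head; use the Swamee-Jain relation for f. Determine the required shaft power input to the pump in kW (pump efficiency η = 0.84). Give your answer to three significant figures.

P_shaft ≈ 67.8 kW

V = 4Q/(πD²) = 2.453 m/s; Re = 2.19×10^5; ε/D = 8.45×10^-4; f = 0.02044
h_f = f(L/D)V²/2g = 50.91 m
Total head H = z + h_f = 30.0 + 50.91 = 80.91 m
P_hyd = ρgQH = 821.0·9.81·0.0874·80.91 = 56.95 kW
P_shaft = P_hyd/η = 56.95/0.84 = 67.80 kW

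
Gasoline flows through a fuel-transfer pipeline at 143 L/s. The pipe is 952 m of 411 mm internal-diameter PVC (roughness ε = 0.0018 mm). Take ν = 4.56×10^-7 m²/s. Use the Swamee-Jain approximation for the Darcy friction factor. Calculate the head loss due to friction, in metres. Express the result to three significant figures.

V = 4Q/(πD²) = 4·0.143/(π·0.411²) = 1.078 m/s
Re = VD/ν = 1.078·0.411/4.56×10^-7 = 9.71×10^5 → turbulent
ε/D = 0.0018/411 = 4.38×10^-6
Swamee-Jain: f = 0.01177
h_f = f(L/D)V²/(2g) = 0.01177·(952/0.411)·1.078²/(2·9.81) = 1.615 m

h_f ≈ 1.61 m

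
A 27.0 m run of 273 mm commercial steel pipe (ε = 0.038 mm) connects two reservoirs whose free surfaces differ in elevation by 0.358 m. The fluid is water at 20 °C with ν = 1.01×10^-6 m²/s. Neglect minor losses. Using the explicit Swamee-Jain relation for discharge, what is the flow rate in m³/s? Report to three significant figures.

Q ≈ 0.129 m³/s

Swamee-Jain (Type II): Q = -0.965·√(gD⁵h_f/L)·ln[ε/(3.7D) + √(3.17ν²L/(gD³h_f))]
√(gD⁵h_f/L) = √(9.81·0.273⁵·0.358/27.0) = 0.01404
ε/(3.7D) = 3.76×10^-5; √(3.17ν²L/(gD³h_f)) = 3.50×10^-5
Q = -0.965·0.01404·ln(7.258×10^-5) = 0.1292 m³/s
Check: V = 2.21 m/s, Re = 5.96×10^5, f = 0.01465, h_f = 0.360 m ≈ 0.358 m ✓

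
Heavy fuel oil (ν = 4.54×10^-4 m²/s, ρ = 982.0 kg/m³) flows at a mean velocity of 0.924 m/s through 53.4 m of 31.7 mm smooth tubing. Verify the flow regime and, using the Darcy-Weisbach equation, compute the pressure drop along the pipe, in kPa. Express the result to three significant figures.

Re = VD/ν = 0.924·0.03170/4.54×10^-4 = 64.5 → laminar (Re < 2300)
f = 64/Re = 0.9920
h_f = f(L/D)V²/(2g) = 0.9920·(53.4/0.03170)·0.924²/(2·9.81) = 72.72 m
Δp = ρg·h_f = 982.0·9.81·72.72 = 700.5 kPa

Δp ≈ 701 kPa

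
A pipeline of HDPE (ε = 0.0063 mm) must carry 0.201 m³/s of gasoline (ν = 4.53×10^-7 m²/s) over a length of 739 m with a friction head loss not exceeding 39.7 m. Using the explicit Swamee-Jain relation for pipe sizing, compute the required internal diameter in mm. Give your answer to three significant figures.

D ≈ 233 mm

Swamee-Jain (Type III): D = 0.66·[ε^1.25·(LQ²/(gh_f))^4.75 + ν·Q^9.4·(L/(gh_f))^5.2]^0.04
LQ²/(gh_f) = 0.07666; L/(gh_f) = 1.898
Term 1 = ε^1.25·(…)^4.75 = 1.59×10^-12; Term 2 = ν·Q^9.4·(…)^5.2 = 3.57×10^-12
D = 0.66·(1.59×10^-12 + 3.57×10^-12)^0.04 = 0.2334 m = 233 mm
Check: V = 4.70 m/s, Re = 2.42×10^6, f = 0.01106, h_f = 39.4 m ≈ 39.7 m ✓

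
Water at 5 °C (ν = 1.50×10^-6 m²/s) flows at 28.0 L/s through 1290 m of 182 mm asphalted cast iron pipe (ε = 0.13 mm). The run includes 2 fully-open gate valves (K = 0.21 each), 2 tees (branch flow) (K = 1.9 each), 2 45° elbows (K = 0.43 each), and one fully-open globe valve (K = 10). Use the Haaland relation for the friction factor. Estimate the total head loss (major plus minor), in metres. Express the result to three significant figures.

H_L ≈ 9.42 m

V = 4Q/(πD²) = 1.076 m/s; V²/2g = 0.05904 m
Re = 1.31×10^5, ε/D = 7.14×10^-4 → f = 0.02037 (Haaland)
Major: h_f = f(L/D)·V²/2g = 0.02037·7088·0.05904 = 8.526 m
Minor: ΣK = 15.1; h_m = ΣK·V²/2g = 0.8903 m
Total H_L = 8.526 + 0.8903 = 9.416 m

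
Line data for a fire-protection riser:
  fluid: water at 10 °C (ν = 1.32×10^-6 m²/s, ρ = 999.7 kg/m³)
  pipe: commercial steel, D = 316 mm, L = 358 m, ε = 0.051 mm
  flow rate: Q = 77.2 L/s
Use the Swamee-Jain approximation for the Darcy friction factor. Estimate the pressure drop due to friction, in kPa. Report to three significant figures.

V = 4Q/(πD²) = 4·0.0772/(π·0.316²) = 0.9844 m/s
Re = VD/ν = 0.9844·0.316/1.32×10^-6 = 2.36×10^5 → turbulent
ε/D = 0.051/316 = 1.61×10^-4
Swamee-Jain: f = 0.01648
h_f = f(L/D)V²/(2g) = 0.01648·(358/0.316)·0.9844²/(2·9.81) = 0.9223 m
Δp = ρg·h_f = 999.7·9.81·0.9223 = 9.045 kPa

Δp ≈ 9.05 kPa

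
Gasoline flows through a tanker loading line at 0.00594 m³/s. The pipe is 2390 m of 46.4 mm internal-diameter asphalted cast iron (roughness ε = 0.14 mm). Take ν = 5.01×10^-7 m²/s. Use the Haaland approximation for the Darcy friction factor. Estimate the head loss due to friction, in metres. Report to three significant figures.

V = 4Q/(πD²) = 4·0.00594/(π·0.0464²) = 3.513 m/s
Re = VD/ν = 3.513·0.0464/5.01×10^-7 = 3.25×10^5 → turbulent
ε/D = 0.14/46.4 = 0.00302
Haaland: f = 0.02663
h_f = f(L/D)V²/(2g) = 0.02663·(2390/0.0464)·3.513²/(2·9.81) = 862.8 m

h_f ≈ 863 m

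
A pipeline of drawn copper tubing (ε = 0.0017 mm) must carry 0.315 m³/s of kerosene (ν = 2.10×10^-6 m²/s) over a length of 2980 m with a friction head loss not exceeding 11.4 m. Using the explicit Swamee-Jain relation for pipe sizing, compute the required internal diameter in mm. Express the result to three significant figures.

D ≈ 502 mm

Swamee-Jain (Type III): D = 0.66·[ε^1.25·(LQ²/(gh_f))^4.75 + ν·Q^9.4·(L/(gh_f))^5.2]^0.04
LQ²/(gh_f) = 2.644; L/(gh_f) = 26.65
Term 1 = ε^1.25·(…)^4.75 = 6.22×10^-6; Term 2 = ν·Q^9.4·(…)^5.2 = 0.00105
D = 0.66·(6.22×10^-6 + 0.00105)^0.04 = 0.5017 m = 502 mm
Check: V = 1.59 m/s, Re = 3.81×10^5, f = 0.01380, h_f = 10.6 m ≈ 11.4 m ✓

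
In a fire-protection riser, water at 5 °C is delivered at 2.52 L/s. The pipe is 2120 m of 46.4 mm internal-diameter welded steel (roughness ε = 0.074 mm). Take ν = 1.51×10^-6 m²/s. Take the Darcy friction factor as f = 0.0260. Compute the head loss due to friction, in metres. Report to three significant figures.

h_f ≈ 134 m

V = 4Q/(πD²) = 4·0.00252/(π·0.0464²) = 1.490 m/s
h_f = f(L/D)V²/(2g) = 0.02600·(2120/0.0464)·1.490²/(2·9.81) = 134.5 m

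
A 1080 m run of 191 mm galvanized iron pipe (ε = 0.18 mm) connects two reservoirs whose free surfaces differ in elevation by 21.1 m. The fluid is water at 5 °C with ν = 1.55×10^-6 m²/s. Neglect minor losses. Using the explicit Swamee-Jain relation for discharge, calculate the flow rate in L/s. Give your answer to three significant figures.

Q ≈ 54.0 L/s

Swamee-Jain (Type II): Q = -0.965·√(gD⁵h_f/L)·ln[ε/(3.7D) + √(3.17ν²L/(gD³h_f))]
√(gD⁵h_f/L) = √(9.81·0.191⁵·21.1/1080) = 0.006980
ε/(3.7D) = 2.55×10^-4; √(3.17ν²L/(gD³h_f)) = 7.55×10^-5
Q = -0.965·0.006980·ln(3.302×10^-4) = 0.05399 m³/s
Check: V = 1.88 m/s, Re = 2.32×10^5, f = 0.02078, h_f = 21.3 m ≈ 21.1 m ✓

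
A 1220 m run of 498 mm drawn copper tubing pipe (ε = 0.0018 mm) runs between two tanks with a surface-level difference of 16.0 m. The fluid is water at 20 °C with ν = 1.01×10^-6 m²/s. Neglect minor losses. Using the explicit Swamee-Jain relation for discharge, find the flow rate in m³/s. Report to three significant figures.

Q ≈ 0.672 m³/s

Swamee-Jain (Type II): Q = -0.965·√(gD⁵h_f/L)·ln[ε/(3.7D) + √(3.17ν²L/(gD³h_f))]
√(gD⁵h_f/L) = √(9.81·0.498⁵·16.0/1220) = 0.06278
ε/(3.7D) = 9.77×10^-7; √(3.17ν²L/(gD³h_f)) = 1.43×10^-5
Q = -0.965·0.06278·ln(1.524×10^-5) = 0.6719 m³/s
Check: V = 3.45 m/s, Re = 1.70×10^6, f = 0.01076, h_f = 16.0 m ≈ 16.0 m ✓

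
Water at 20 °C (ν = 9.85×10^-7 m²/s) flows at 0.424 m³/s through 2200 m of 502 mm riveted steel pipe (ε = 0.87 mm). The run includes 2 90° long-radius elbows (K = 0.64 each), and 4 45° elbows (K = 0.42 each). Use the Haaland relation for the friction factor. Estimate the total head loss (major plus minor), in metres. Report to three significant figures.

H_L ≈ 24.0 m

V = 4Q/(πD²) = 2.142 m/s; V²/2g = 0.2339 m
Re = 1.09×10^6, ε/D = 0.00173 → f = 0.02276 (Haaland)
Major: h_f = f(L/D)·V²/2g = 0.02276·4382·0.2339 = 23.33 m
Minor: ΣK = 2.96; h_m = ΣK·V²/2g = 0.6924 m
Total H_L = 23.33 + 0.6924 = 24.03 m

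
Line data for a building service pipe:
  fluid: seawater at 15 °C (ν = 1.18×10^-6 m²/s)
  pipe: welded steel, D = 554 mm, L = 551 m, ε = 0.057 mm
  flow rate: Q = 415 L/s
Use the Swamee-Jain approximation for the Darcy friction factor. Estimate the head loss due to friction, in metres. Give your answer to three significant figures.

V = 4Q/(πD²) = 4·0.415/(π·0.554²) = 1.722 m/s
Re = VD/ν = 1.722·0.554/1.18×10^-6 = 8.08×10^5 → turbulent
ε/D = 0.057/554 = 1.03×10^-4
Swamee-Jain: f = 0.01380
h_f = f(L/D)V²/(2g) = 0.01380·(551/0.554)·1.722²/(2·9.81) = 2.074 m

h_f ≈ 2.07 m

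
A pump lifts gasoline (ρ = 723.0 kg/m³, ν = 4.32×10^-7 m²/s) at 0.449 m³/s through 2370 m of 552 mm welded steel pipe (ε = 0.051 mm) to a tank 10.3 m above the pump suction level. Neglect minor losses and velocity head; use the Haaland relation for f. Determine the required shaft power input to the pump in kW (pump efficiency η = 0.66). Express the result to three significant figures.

P_shaft ≈ 96.1 kW

V = 4Q/(πD²) = 1.876 m/s; Re = 2.40×10^6; ε/D = 9.24×10^-5; f = 0.01248
h_f = f(L/D)V²/2g = 9.617 m
Total head H = z + h_f = 10.3 + 9.617 = 19.92 m
P_hyd = ρgQH = 723.0·9.81·0.449·19.92 = 63.43 kW
P_shaft = P_hyd/η = 63.43/0.66 = 96.10 kW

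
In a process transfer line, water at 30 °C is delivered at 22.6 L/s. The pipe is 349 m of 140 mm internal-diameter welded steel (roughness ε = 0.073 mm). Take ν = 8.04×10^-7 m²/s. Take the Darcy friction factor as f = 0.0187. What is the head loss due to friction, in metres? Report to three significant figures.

V = 4Q/(πD²) = 4·0.0226/(π·0.140²) = 1.468 m/s
h_f = f(L/D)V²/(2g) = 0.01870·(349/0.140)·1.468²/(2·9.81) = 5.121 m

h_f ≈ 5.12 m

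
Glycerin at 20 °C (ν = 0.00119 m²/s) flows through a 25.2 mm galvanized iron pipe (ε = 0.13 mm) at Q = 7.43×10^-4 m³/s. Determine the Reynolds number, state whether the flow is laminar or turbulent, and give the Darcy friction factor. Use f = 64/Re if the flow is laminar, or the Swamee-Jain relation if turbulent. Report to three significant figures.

V = 4Q/(πD²) = 1.490 m/s
Re = VD/ν = 1.490·0.0252/0.00119 = 31.5
Re < 2300 → laminar → f = 64/Re = 2.029

Re ≈ 31.5; laminar; f = 64/Re ≈ 2.03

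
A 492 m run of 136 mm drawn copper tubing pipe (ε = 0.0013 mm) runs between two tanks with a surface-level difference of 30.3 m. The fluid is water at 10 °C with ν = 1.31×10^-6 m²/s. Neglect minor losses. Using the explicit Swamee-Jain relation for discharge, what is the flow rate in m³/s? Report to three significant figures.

Q ≈ 0.0495 m³/s

Swamee-Jain (Type II): Q = -0.965·√(gD⁵h_f/L)·ln[ε/(3.7D) + √(3.17ν²L/(gD³h_f))]
√(gD⁵h_f/L) = √(9.81·0.136⁵·30.3/492) = 0.005302
ε/(3.7D) = 2.58×10^-6; √(3.17ν²L/(gD³h_f)) = 5.98×10^-5
Q = -0.965·0.005302·ln(6.241×10^-5) = 0.04953 m³/s
Check: V = 3.41 m/s, Re = 3.54×10^5, f = 0.01406, h_f = 30.1 m ≈ 30.3 m ✓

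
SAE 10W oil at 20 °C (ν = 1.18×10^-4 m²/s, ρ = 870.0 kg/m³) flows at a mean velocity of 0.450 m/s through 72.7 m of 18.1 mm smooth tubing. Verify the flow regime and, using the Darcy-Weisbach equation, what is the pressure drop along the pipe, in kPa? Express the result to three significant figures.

Δp ≈ 328 kPa

Re = VD/ν = 0.450·0.01810/1.18×10^-4 = 69.0 → laminar (Re < 2300)
f = 64/Re = 0.9272
h_f = f(L/D)V²/(2g) = 0.9272·(72.7/0.01810)·0.450²/(2·9.81) = 38.44 m
Δp = ρg·h_f = 870.0·9.81·38.44 = 328.1 kPa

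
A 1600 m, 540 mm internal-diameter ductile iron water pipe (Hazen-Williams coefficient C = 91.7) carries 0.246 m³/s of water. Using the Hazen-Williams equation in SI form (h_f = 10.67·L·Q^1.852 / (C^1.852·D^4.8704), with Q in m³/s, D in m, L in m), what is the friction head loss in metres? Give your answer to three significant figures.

h_f ≈ 5.93 m

h_f = 10.67·1600·0.246^1.852 / (91.7^1.852·0.540^4.8704) = 5.934 m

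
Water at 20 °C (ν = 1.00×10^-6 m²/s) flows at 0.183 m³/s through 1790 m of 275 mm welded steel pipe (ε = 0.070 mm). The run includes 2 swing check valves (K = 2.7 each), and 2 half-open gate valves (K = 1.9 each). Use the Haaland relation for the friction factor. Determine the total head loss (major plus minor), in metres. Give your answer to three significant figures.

V = 4Q/(πD²) = 3.081 m/s; V²/2g = 0.4838 m
Re = 8.47×10^5, ε/D = 2.55×10^-4 → f = 0.01529 (Haaland)
Major: h_f = f(L/D)·V²/2g = 0.01529·6509·0.4838 = 48.14 m
Minor: ΣK = 9.20; h_m = ΣK·V²/2g = 4.451 m
Total H_L = 48.14 + 4.451 = 52.59 m

H_L ≈ 52.6 m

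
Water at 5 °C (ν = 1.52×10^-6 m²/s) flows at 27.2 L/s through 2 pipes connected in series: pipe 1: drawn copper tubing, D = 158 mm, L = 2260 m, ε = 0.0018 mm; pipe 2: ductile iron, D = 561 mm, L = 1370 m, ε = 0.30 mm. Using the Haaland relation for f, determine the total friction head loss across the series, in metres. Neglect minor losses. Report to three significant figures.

Pipe 1: V = 1.387 m/s, Re = 1.44×10^5, ε/D = 1.14×10^-5, f = 0.01659, h_1 = f(L/D)V²/2g = 23.28 m
Pipe 2: V = 0.1100 m/s, Re = 4.06×10^4, ε/D = 5.35×10^-4, f = 0.02318, h_2 = f(L/D)V²/2g = 0.03494 m
Series → Q common, losses add: H = Σh = 23.31 m

H ≈ 23.3 m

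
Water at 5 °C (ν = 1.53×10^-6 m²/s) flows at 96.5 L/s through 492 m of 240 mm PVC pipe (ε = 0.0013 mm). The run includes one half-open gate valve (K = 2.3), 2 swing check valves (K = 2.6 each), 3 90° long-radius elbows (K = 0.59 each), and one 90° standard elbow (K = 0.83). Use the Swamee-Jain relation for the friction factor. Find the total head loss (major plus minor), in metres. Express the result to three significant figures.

H_L ≈ 9.07 m

V = 4Q/(πD²) = 2.133 m/s; V²/2g = 0.2319 m
Re = 3.35×10^5, ε/D = 5.42×10^-6 → f = 0.01415 (Swamee-Jain)
Major: h_f = f(L/D)·V²/2g = 0.01415·2050·0.2319 = 6.729 m
Minor: ΣK = 10.1; h_m = ΣK·V²/2g = 2.342 m
Total H_L = 6.729 + 2.342 = 9.071 m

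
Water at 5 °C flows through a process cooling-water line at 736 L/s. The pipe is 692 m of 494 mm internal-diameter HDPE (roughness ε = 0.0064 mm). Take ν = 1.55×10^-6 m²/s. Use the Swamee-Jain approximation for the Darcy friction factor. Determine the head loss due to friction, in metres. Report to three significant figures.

V = 4Q/(πD²) = 4·0.736/(π·0.494²) = 3.840 m/s
Re = VD/ν = 3.840·0.494/1.55×10^-6 = 1.22×10^6 → turbulent
ε/D = 0.0064/494 = 1.30×10^-5
Swamee-Jain: f = 0.01158
h_f = f(L/D)V²/(2g) = 0.01158·(692/0.494)·3.840²/(2·9.81) = 12.19 m

h_f ≈ 12.2 m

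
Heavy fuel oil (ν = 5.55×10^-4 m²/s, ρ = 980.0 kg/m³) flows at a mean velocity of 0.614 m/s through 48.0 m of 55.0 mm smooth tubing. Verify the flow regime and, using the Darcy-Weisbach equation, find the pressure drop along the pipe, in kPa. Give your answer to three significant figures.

Δp ≈ 170 kPa

Re = VD/ν = 0.614·0.05500/5.55×10^-4 = 60.8 → laminar (Re < 2300)
f = 64/Re = 1.052
h_f = f(L/D)V²/(2g) = 1.052·(48.0/0.05500)·0.614²/(2·9.81) = 17.64 m
Δp = ρg·h_f = 980.0·9.81·17.64 = 169.6 kPa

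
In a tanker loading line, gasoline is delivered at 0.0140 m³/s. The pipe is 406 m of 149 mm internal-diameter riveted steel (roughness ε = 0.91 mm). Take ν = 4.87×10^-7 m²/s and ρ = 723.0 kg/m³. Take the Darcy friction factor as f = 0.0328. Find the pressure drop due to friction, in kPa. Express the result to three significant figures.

Δp ≈ 20.8 kPa

V = 4Q/(πD²) = 4·0.0140/(π·0.149²) = 0.8029 m/s
h_f = f(L/D)V²/(2g) = 0.03280·(406/0.149)·0.8029²/(2·9.81) = 2.937 m
Δp = ρg·h_f = 723.0·9.81·2.937 = 20.83 kPa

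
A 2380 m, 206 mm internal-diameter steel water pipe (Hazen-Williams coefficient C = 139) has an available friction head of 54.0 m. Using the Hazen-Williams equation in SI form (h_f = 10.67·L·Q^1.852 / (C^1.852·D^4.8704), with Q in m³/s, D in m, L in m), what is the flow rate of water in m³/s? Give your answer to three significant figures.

Q ≈ 0.0786 m³/s

Rearranging: Q = [h_f·C^1.852·D^4.8704 / (10.67·L)]^(1/1.852)
Q = [54.0·139^1.852·0.206^4.8704 / (10.67·2380)]^0.540 = 0.07864 m³/s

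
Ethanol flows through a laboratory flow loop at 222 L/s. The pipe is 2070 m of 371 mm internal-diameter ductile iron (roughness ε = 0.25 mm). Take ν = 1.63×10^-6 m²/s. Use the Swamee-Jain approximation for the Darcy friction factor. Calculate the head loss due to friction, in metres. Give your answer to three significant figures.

V = 4Q/(πD²) = 4·0.222/(π·0.371²) = 2.054 m/s
Re = VD/ν = 2.054·0.371/1.63×10^-6 = 4.67×10^5 → turbulent
ε/D = 0.25/371 = 6.74×10^-4
Swamee-Jain: f = 0.01884
h_f = f(L/D)V²/(2g) = 0.01884·(2070/0.371)·2.054²/(2·9.81) = 22.59 m

h_f ≈ 22.6 m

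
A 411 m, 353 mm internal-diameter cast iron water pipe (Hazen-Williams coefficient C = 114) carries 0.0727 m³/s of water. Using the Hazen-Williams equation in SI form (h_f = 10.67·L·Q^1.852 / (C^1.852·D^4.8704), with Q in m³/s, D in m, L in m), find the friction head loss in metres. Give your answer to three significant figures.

h_f ≈ 0.845 m

h_f = 10.67·411·0.0727^1.852 / (114^1.852·0.353^4.8704) = 0.8447 m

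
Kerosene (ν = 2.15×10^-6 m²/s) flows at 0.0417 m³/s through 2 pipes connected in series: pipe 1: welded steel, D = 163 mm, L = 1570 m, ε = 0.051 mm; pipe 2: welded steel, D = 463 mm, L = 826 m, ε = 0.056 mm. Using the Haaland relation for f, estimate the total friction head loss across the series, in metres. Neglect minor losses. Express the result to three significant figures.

Pipe 1: V = 1.998 m/s, Re = 1.52×10^5, ε/D = 3.13×10^-4, f = 0.01817, h_1 = f(L/D)V²/2g = 35.63 m
Pipe 2: V = 0.2477 m/s, Re = 5.33×10^4, ε/D = 1.21×10^-4, f = 0.02078, h_2 = f(L/D)V²/2g = 0.1159 m
Series → Q common, losses add: H = Σh = 35.75 m

H ≈ 35.7 m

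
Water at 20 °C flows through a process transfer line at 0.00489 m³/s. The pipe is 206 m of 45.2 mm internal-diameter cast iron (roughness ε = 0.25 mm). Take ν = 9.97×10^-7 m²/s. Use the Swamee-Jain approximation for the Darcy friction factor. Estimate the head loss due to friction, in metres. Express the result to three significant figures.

h_f ≈ 69.4 m

V = 4Q/(πD²) = 4·0.00489/(π·0.0452²) = 3.047 m/s
Re = VD/ν = 3.047·0.0452/9.97×10^-7 = 1.38×10^5 → turbulent
ε/D = 0.25/45.2 = 0.00553
Swamee-Jain: f = 0.03217
h_f = f(L/D)V²/(2g) = 0.03217·(206/0.0452)·3.047²/(2·9.81) = 69.40 m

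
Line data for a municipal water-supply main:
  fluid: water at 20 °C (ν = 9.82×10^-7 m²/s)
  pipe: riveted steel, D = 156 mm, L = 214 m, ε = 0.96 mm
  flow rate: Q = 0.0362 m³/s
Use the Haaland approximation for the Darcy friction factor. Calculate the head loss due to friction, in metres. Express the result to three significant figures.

h_f ≈ 8.20 m

V = 4Q/(πD²) = 4·0.0362/(π·0.156²) = 1.894 m/s
Re = VD/ν = 1.894·0.156/9.82×10^-7 = 3.01×10^5 → turbulent
ε/D = 0.96/156 = 0.00615
Haaland: f = 0.03269
h_f = f(L/D)V²/(2g) = 0.03269·(214/0.156)·1.894²/(2·9.81) = 8.198 m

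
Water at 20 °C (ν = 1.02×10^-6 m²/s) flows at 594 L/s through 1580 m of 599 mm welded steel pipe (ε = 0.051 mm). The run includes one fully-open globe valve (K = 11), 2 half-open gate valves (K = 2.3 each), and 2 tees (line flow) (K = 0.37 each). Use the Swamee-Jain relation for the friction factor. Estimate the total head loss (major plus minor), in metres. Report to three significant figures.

V = 4Q/(πD²) = 2.108 m/s; V²/2g = 0.2265 m
Re = 1.24×10^6, ε/D = 8.51×10^-5 → f = 0.01304 (Swamee-Jain)
Major: h_f = f(L/D)·V²/2g = 0.01304·2638·0.2265 = 7.791 m
Minor: ΣK = 16.3; h_m = ΣK·V²/2g = 3.700 m
Total H_L = 7.791 + 3.700 = 11.49 m

H_L ≈ 11.5 m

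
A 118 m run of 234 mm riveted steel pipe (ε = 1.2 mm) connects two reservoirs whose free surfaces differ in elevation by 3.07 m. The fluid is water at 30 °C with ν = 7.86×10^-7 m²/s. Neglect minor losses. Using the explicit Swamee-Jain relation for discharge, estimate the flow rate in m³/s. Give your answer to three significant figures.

Q ≈ 0.0848 m³/s

Swamee-Jain (Type II): Q = -0.965·√(gD⁵h_f/L)·ln[ε/(3.7D) + √(3.17ν²L/(gD³h_f))]
√(gD⁵h_f/L) = √(9.81·0.234⁵·3.07/118) = 0.01338
ε/(3.7D) = 0.00139; √(3.17ν²L/(gD³h_f)) = 2.45×10^-5
Q = -0.965·0.01338·ln(0.001410) = 0.08476 m³/s
Check: V = 1.97 m/s, Re = 5.87×10^5, f = 0.03085, h_f = 3.08 m ≈ 3.07 m ✓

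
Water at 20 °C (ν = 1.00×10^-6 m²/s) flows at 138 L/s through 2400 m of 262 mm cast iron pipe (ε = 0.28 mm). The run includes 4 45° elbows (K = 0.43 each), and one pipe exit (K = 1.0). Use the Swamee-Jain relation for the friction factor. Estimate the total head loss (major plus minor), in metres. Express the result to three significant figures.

V = 4Q/(πD²) = 2.560 m/s; V²/2g = 0.3339 m
Re = 6.71×10^5, ε/D = 0.00107 → f = 0.02049 (Swamee-Jain)
Major: h_f = f(L/D)·V²/2g = 0.02049·9160·0.3339 = 62.69 m
Minor: ΣK = 2.72; h_m = ΣK·V²/2g = 0.9083 m
Total H_L = 62.69 + 0.9083 = 63.60 m

H_L ≈ 63.6 m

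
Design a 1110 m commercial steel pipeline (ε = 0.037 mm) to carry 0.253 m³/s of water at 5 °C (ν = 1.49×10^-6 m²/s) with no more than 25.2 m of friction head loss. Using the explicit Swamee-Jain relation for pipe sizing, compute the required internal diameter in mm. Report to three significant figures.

Swamee-Jain (Type III): D = 0.66·[ε^1.25·(LQ²/(gh_f))^4.75 + ν·Q^9.4·(L/(gh_f))^5.2]^0.04
LQ²/(gh_f) = 0.2874; L/(gh_f) = 4.490
Term 1 = ε^1.25·(…)^4.75 = 7.73×10^-9; Term 2 = ν·Q^9.4·(…)^5.2 = 9.00×10^-9
D = 0.66·(7.73×10^-9 + 9.00×10^-9)^0.04 = 0.3225 m = 322 mm
Check: V = 3.10 m/s, Re = 6.70×10^5, f = 0.01420, h_f = 23.9 m ≈ 25.2 m ✓

D ≈ 322 mm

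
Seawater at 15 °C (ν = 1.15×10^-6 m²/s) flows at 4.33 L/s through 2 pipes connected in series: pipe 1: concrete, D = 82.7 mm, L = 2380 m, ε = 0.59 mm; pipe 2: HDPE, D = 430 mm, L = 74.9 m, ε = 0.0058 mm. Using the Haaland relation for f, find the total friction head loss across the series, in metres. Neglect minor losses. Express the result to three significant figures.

H ≈ 33.5 m

Pipe 1: V = 0.8061 m/s, Re = 5.80×10^4, ε/D = 0.00713, f = 0.03515, h_1 = f(L/D)V²/2g = 33.50 m
Pipe 2: V = 0.02982 m/s, Re = 1.11×10^4, ε/D = 1.35×10^-5, f = 0.03000, h_2 = f(L/D)V²/2g = 2.368×10^-4 m
Series → Q common, losses add: H = Σh = 33.50 m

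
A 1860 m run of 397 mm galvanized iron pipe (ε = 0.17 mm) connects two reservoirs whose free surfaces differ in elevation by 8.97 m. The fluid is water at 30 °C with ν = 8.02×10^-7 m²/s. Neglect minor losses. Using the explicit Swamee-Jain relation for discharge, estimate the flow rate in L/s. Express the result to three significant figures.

Swamee-Jain (Type II): Q = -0.965·√(gD⁵h_f/L)·ln[ε/(3.7D) + √(3.17ν²L/(gD³h_f))]
√(gD⁵h_f/L) = √(9.81·0.397⁵·8.97/1860) = 0.02160
ε/(3.7D) = 1.16×10^-4; √(3.17ν²L/(gD³h_f)) = 2.62×10^-5
Q = -0.965·0.02160·ln(1.420×10^-4) = 0.1847 m³/s
Check: V = 1.49 m/s, Re = 7.38×10^5, f = 0.01699, h_f = 9.03 m ≈ 8.97 m ✓

Q ≈ 185 L/s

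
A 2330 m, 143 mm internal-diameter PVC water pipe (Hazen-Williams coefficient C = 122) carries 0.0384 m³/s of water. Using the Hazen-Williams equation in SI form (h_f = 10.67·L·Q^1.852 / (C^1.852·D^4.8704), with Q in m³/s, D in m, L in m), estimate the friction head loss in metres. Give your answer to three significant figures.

h_f ≈ 106 m

h_f = 10.67·2330·0.0384^1.852 / (122^1.852·0.143^4.8704) = 105.6 m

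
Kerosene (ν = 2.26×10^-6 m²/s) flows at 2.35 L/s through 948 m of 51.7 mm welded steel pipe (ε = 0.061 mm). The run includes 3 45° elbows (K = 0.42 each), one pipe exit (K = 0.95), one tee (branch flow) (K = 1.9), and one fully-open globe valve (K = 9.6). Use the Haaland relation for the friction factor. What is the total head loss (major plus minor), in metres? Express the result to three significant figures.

H_L ≈ 32.2 m

V = 4Q/(πD²) = 1.119 m/s; V²/2g = 0.06387 m
Re = 2.56×10^4, ε/D = 0.00118 → f = 0.02675 (Haaland)
Major: h_f = f(L/D)·V²/2g = 0.02675·18337·0.06387 = 31.33 m
Minor: ΣK = 13.7; h_m = ΣK·V²/2g = 0.8757 m
Total H_L = 31.33 + 0.8757 = 32.20 m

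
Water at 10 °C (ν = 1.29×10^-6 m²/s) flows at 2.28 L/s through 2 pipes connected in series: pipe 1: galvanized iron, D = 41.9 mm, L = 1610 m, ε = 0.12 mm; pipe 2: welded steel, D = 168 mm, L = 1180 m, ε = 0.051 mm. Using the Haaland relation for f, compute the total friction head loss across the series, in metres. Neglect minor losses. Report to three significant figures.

H ≈ 150 m

Pipe 1: V = 1.654 m/s, Re = 5.37×10^4, ε/D = 0.00286, f = 0.02803, h_1 = f(L/D)V²/2g = 150.1 m
Pipe 2: V = 0.1029 m/s, Re = 1.34×10^4, ε/D = 3.04×10^-4, f = 0.02897, h_2 = f(L/D)V²/2g = 0.1097 m
Series → Q common, losses add: H = Σh = 150.2 m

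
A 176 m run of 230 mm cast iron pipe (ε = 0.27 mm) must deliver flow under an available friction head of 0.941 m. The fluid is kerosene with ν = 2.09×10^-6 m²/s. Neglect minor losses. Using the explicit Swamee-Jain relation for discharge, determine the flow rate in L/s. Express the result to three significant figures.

Q ≈ 43.0 L/s

Swamee-Jain (Type II): Q = -0.965·√(gD⁵h_f/L)·ln[ε/(3.7D) + √(3.17ν²L/(gD³h_f))]
√(gD⁵h_f/L) = √(9.81·0.230⁵·0.941/176) = 0.005810
ε/(3.7D) = 3.17×10^-4; √(3.17ν²L/(gD³h_f)) = 1.47×10^-4
Q = -0.965·0.005810·ln(4.646×10^-4) = 0.04303 m³/s
Check: V = 1.04 m/s, Re = 1.14×10^5, f = 0.02268, h_f = 0.949 m ≈ 0.941 m ✓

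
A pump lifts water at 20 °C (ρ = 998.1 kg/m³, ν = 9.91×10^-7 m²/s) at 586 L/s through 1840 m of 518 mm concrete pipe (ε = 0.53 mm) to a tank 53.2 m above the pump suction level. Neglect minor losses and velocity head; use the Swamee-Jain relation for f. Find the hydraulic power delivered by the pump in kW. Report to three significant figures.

P_hyd ≈ 466 kW

V = 4Q/(πD²) = 2.781 m/s; Re = 1.45×10^6; ε/D = 0.00102; f = 0.02002
h_f = f(L/D)V²/2g = 28.03 m
Total head H = z + h_f = 53.2 + 28.03 = 81.23 m
P_hyd = ρgQH = 998.1·9.81·0.586·81.23 = 466.1 kW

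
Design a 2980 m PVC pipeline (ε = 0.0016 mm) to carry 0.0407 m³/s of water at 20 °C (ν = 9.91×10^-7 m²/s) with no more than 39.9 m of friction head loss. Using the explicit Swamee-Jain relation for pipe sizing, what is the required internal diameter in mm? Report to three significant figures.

D ≈ 174 mm

Swamee-Jain (Type III): D = 0.66·[ε^1.25·(LQ²/(gh_f))^4.75 + ν·Q^9.4·(L/(gh_f))^5.2]^0.04
LQ²/(gh_f) = 0.01261; L/(gh_f) = 7.613
Term 1 = ε^1.25·(…)^4.75 = 5.42×10^-17; Term 2 = ν·Q^9.4·(…)^5.2 = 3.24×10^-15
D = 0.66·(5.42×10^-17 + 3.24×10^-15)^0.04 = 0.1739 m = 174 mm
Check: V = 1.71 m/s, Re = 3.01×10^5, f = 0.01448, h_f = 37.1 m ≈ 39.9 m ✓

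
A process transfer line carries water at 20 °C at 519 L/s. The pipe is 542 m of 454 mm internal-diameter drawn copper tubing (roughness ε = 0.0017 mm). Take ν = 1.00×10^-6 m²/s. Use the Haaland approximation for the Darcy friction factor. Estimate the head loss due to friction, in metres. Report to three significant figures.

V = 4Q/(πD²) = 4·0.519/(π·0.454²) = 3.206 m/s
Re = VD/ν = 3.206·0.454/1.00×10^-6 = 1.46×10^6 → turbulent
ε/D = 0.0017/454 = 3.74×10^-6
Haaland: f = 0.01097
h_f = f(L/D)V²/(2g) = 0.01097·(542/0.454)·3.206²/(2·9.81) = 6.861 m

h_f ≈ 6.86 m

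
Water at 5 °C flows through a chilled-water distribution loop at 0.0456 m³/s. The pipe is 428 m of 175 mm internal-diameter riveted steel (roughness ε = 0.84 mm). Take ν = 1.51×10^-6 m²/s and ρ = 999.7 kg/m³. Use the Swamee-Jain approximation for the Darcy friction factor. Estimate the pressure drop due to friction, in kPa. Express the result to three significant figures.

V = 4Q/(πD²) = 4·0.0456/(π·0.175²) = 1.896 m/s
Re = VD/ν = 1.896·0.175/1.51×10^-6 = 2.20×10^5 → turbulent
ε/D = 0.84/175 = 0.00480
Swamee-Jain: f = 0.03061
h_f = f(L/D)V²/(2g) = 0.03061·(428/0.175)·1.896²/(2·9.81) = 13.71 m
Δp = ρg·h_f = 999.7·9.81·13.71 = 134.5 kPa

Δp ≈ 134 kPa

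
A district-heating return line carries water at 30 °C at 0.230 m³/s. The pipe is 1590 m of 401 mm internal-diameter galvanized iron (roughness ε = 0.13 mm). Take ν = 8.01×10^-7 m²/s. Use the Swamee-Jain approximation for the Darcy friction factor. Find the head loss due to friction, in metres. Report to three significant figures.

V = 4Q/(πD²) = 4·0.230/(π·0.401²) = 1.821 m/s
Re = VD/ν = 1.821·0.401/8.01×10^-7 = 9.12×10^5 → turbulent
ε/D = 0.13/401 = 3.24×10^-4
Swamee-Jain: f = 0.01603
h_f = f(L/D)V²/(2g) = 0.01603·(1590/0.401)·1.821²/(2·9.81) = 10.75 m

h_f ≈ 10.7 m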